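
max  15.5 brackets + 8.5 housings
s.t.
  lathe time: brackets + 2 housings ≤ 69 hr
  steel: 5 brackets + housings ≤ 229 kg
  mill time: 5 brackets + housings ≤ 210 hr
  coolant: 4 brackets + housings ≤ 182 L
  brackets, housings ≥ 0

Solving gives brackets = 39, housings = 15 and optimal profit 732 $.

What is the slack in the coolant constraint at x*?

coolant used = 4·39 + 1·15 = 171; slack = 182 − 171 = 11.

11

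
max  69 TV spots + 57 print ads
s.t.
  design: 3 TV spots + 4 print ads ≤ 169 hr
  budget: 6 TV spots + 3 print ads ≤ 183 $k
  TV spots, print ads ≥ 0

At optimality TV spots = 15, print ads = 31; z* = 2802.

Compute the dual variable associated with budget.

7

Check each constraint at x*: design 169/169 (tight); budget 183/183 (tight).
The binding rows give the dual system: 3·y_design + 6·y_budget = 69 and 4·y_design + 3·y_budget = 57.
→ y_design = 9 and y_budget = 7.
Shadow price of budget = 7.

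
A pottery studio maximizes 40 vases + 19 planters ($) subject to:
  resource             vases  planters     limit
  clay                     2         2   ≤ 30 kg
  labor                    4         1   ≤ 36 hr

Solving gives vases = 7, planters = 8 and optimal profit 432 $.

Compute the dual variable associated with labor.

Check each constraint at x*: clay 30/30 (tight); labor 36/36 (tight).
The binding rows give the dual system: 2·y_clay + 4·y_labor = 40 and 2·y_clay + 1·y_labor = 19.
Solving: y_clay = 6, y_labor = 7.
Shadow price of labor = 7.

7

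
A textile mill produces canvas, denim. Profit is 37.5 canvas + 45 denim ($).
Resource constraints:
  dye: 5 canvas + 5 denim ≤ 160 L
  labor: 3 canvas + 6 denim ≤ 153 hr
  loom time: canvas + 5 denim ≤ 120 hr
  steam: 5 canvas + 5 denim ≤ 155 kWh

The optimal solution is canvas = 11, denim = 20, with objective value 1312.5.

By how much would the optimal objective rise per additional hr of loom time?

Check each constraint at x*: dye 155/160 (slack 5); labor 153/153 (tight); loom time 111/120 (slack 9); steam 155/155 (tight).
By complementary slackness, y = 0 for the non-binding constraints.
From A_Bᵀ y = c: 3·y_labor + 5·y_steam = 37.5; 6·y_labor + 5·y_steam = 45.
This yields shadow prices y_labor = 2.5, y_steam = 6.
Shadow price of loom time = 0.

0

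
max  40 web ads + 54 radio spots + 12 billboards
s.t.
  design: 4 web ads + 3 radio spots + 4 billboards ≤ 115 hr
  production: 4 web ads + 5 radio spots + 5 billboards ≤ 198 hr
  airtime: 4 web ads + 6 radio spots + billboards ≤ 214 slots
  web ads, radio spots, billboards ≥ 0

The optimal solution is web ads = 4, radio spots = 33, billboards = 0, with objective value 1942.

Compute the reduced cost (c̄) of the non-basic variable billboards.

-4

Check each constraint at x*: design 115/115 (tight); production 181/198 (slack 17); airtime 214/214 (tight).
Slack constraints have shadow price 0 (complementary slackness).
Dual feasibility on the basic columns requires 4·y_design + 4·y_airtime = 40, 3·y_design + 6·y_airtime = 54.
Solving: y_design = 2, y_airtime = 8.
Reduced cost of billboards: c₃ − yᵀa₃ = 12 − (2·4 + 8·1) = 12 − 16 = -4.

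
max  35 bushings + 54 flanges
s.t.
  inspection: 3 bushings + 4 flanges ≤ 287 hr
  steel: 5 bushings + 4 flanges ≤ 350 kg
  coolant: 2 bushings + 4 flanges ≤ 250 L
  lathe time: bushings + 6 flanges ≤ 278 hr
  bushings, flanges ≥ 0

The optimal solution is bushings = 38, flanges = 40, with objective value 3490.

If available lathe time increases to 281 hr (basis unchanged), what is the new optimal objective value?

3505

Check each constraint at x*: inspection 274/287 (slack 13); steel 350/350 (tight); coolant 236/250 (slack 14); lathe time 278/278 (tight).
By complementary slackness, y = 0 for the non-binding constraints.
Dual feasibility on the basic columns requires 5·y_steel + 1·y_lathe time = 35, 4·y_steel + 6·y_lathe time = 54.
This yields shadow prices y_steel = 6, y_lathe time = 5.
Δz = y_lathe time·Δb = 5 × (3) = 15, so new z* = 3490 + 15 = 3505.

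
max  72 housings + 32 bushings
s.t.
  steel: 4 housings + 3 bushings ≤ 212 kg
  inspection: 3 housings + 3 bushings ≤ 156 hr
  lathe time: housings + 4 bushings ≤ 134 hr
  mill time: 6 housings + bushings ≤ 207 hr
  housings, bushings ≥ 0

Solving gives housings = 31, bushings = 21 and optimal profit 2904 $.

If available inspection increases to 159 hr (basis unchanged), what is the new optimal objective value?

Binding: inspection and mill time. Non-binding: steel (25 unused), lathe time (19 unused).
Since steel, lathe time are not tight, their duals are 0.
From A_Bᵀ y = c: 3·y_inspection + 6·y_mill time = 72; 3·y_inspection + 1·y_mill time = 32.
This yields shadow prices y_inspection = 8, y_mill time = 8.
Δz = y_inspection·Δb = 8 × (3) = 24, so new z* = 2904 + 24 = 2928.

2928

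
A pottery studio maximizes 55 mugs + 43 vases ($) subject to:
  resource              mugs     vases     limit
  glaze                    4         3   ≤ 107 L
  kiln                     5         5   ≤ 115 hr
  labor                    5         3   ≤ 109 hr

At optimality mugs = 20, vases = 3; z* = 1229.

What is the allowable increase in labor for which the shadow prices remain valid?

6

Binding constraints: kiln, labor. The basis is B = [[5,5],[5,3]] with det -10.
Per unit increase in labor, x* moves by d = (0.5, -0.5).
The basis stays optimal until vases reaches 0; allowable increase = 6 hr.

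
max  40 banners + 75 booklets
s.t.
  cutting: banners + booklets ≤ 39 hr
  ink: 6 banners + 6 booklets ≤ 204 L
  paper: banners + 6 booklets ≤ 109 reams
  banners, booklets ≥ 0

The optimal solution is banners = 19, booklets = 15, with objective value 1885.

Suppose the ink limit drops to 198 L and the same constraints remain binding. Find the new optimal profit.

1852

Check each constraint at x*: cutting 34/39 (slack 5); ink 204/204 (tight); paper 109/109 (tight).
Slack constraints have shadow price 0 (complementary slackness).
From A_Bᵀ y = c: 6·y_ink + 1·y_paper = 40; 6·y_ink + 6·y_paper = 75.
Solving: y_ink = 5.5, y_paper = 7.
Δz = y_ink·Δb = 5.5 × (-6) = -33, so new z* = 1885 − 33 = 1852.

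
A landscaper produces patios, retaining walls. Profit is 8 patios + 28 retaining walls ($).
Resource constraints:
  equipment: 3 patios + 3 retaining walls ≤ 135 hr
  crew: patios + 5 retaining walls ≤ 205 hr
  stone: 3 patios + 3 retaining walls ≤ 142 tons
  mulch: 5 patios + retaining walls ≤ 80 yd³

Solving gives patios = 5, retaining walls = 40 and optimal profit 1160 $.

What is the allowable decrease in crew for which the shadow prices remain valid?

Binding constraints: equipment, crew. The basis is B = [[3,3],[1,5]] with det 12.
Per unit decrease in crew, x* moves by d = (0.25, -0.25).
The basis stays optimal until mulch becomes binding; allowable decrease = 15 hr.

15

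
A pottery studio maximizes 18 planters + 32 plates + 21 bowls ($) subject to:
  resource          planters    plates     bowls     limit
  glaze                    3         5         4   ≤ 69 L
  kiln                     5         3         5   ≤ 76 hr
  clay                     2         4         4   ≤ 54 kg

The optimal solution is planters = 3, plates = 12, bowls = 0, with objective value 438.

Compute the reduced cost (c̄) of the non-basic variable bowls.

-7

Check each constraint at x*: glaze 69/69 (tight); kiln 51/76 (slack 25); clay 54/54 (tight).
Slack constraints have shadow price 0 (complementary slackness).
From A_Bᵀ y = c: 3·y_glaze + 2·y_clay = 18; 5·y_glaze + 4·y_clay = 32.
Solving: y_glaze = 4, y_clay = 3.
Reduced cost of bowls: c₃ − yᵀa₃ = 21 − (4·4 + 3·4) = 21 − 28 = -7.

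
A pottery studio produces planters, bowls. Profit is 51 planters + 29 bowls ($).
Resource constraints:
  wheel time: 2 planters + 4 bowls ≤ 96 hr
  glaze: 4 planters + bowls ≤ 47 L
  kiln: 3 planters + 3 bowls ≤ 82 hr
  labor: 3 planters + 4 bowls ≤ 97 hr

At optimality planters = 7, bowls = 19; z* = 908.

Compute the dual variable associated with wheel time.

Check each constraint at x*: wheel time 90/96 (slack 6); glaze 47/47 (tight); kiln 78/82 (slack 4); labor 97/97 (tight).
Since wheel time, kiln are not tight, their duals are 0.
The binding rows give the dual system: 4·y_glaze + 3·y_labor = 51 and 1·y_glaze + 4·y_labor = 29.
This yields shadow prices y_glaze = 9, y_labor = 5.
Shadow price of wheel time = 0.

0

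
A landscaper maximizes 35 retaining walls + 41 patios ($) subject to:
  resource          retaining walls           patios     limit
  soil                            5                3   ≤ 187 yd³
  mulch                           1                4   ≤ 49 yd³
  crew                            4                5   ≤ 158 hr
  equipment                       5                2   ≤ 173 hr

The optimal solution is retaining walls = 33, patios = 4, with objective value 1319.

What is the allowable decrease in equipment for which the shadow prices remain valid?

148.5

Binding constraints: mulch, equipment. The basis is B = [[1,4],[5,2]] with det -18.
Per unit decrease in equipment, x* moves by d = (-0.2222, 0.0556).
The basis stays optimal until retaining walls reaches 0; allowable decrease = 148.5 hr.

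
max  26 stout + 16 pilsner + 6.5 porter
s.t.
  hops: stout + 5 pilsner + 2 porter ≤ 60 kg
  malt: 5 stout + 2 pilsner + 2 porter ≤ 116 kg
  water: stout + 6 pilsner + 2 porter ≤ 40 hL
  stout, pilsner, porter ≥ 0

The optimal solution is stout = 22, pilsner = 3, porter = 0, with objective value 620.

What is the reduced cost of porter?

Binding: malt and water. Non-binding: hops (23 unused).
Slack constraints have shadow price 0 (complementary slackness).
The binding rows give the dual system: 5·y_malt + 1·y_water = 26 and 2·y_malt + 6·y_water = 16.
→ y_malt = 5 and y_water = 1.
Reduced cost of porter: c₃ − yᵀa₃ = 6.5 − (5·2 + 1·2) = 6.5 − 12 = -5.5.

-5.5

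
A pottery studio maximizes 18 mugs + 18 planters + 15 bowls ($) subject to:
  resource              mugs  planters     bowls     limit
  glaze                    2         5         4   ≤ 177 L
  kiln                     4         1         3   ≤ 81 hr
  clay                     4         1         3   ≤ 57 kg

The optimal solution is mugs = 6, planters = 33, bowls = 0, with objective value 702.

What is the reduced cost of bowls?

Check each constraint at x*: glaze 177/177 (tight); kiln 57/81 (slack 24); clay 57/57 (tight).
By complementary slackness, y = 0 for the non-binding constraint.
The binding rows give the dual system: 2·y_glaze + 4·y_clay = 18 and 5·y_glaze + 1·y_clay = 18.
Solving: y_glaze = 3, y_clay = 3.
Reduced cost of bowls: c₃ − yᵀa₃ = 15 − (3·4 + 3·3) = 15 − 21 = -6.

-6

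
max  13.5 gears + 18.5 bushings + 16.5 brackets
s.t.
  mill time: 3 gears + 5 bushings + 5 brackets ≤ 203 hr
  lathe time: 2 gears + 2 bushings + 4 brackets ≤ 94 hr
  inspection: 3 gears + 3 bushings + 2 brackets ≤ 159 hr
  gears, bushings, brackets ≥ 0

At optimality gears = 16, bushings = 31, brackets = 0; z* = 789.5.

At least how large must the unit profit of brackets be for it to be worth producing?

24.5

Check each constraint at x*: mill time 203/203 (tight); lathe time 94/94 (tight); inspection 141/159 (slack 18).
Since inspection is not tight, its dual is 0.
The binding rows give the dual system: 3·y_mill time + 2·y_lathe time = 13.5 and 5·y_mill time + 2·y_lathe time = 18.5.
Solving: y_mill time = 2.5, y_lathe time = 3.
brackets enters the basis when its profit ≥ yᵀa₃ = 2.5·5 + 3·4 = 24.5.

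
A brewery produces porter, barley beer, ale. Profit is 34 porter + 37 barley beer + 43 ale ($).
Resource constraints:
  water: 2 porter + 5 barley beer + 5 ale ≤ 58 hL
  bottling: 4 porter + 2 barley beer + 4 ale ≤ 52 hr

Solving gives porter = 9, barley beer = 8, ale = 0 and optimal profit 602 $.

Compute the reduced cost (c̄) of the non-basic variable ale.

-6

Both water and bottling are binding at x*.
Dual feasibility on the basic columns requires 2·y_water + 4·y_bottling = 34, 5·y_water + 2·y_bottling = 37.
→ y_water = 5 and y_bottling = 6.
Reduced cost of ale: c₃ − yᵀa₃ = 43 − (5·5 + 6·4) = 43 − 49 = -6.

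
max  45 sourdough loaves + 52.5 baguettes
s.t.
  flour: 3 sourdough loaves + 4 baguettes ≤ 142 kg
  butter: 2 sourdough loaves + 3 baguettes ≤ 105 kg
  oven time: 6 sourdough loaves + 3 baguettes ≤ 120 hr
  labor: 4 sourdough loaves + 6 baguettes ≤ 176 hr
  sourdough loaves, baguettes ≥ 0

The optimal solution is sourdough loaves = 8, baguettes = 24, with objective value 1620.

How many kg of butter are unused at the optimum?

butter used = 2·8 + 3·24 = 88; slack = 105 − 88 = 17.

17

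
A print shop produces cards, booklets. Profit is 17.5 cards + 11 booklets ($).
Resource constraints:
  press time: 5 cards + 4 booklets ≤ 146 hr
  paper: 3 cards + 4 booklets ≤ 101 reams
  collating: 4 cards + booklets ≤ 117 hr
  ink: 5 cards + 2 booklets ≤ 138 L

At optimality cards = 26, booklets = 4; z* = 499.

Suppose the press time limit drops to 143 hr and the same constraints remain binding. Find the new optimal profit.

493

Check each constraint at x*: press time 146/146 (tight); paper 94/101 (slack 7); collating 108/117 (slack 9); ink 138/138 (tight).
By complementary slackness, y = 0 for the non-binding constraints.
Dual feasibility on the basic columns requires 5·y_press time + 5·y_ink = 17.5, 4·y_press time + 2·y_ink = 11.
This yields shadow prices y_press time = 2, y_ink = 1.5.
Δz = y_press time·Δb = 2 × (-3) = -6, so new z* = 499 − 6 = 493.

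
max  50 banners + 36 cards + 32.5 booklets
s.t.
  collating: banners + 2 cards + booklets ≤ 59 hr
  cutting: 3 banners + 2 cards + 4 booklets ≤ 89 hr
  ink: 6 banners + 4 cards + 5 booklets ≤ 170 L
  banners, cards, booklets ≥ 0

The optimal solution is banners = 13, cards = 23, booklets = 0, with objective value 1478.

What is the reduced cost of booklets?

At the optimum: collating uses 59 of 59 (binding); cutting uses 85 of 89 (slack = 4); ink uses 170 of 170 (binding).
By complementary slackness, y = 0 for the non-binding constraint.
From A_Bᵀ y = c: 1·y_collating + 6·y_ink = 50; 2·y_collating + 4·y_ink = 36.
This yields shadow prices y_collating = 2, y_ink = 8.
Reduced cost of booklets: c₃ − yᵀa₃ = 32.5 − (2·1 + 8·5) = 32.5 − 42 = -9.5.

-9.5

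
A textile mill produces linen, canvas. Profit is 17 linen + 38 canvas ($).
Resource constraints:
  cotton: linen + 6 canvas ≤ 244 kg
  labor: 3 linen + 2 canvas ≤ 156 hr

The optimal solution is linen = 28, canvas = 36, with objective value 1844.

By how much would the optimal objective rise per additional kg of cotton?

Check each constraint at x*: cotton 244/244 (tight); labor 156/156 (tight).
The binding rows give the dual system: 1·y_cotton + 3·y_labor = 17 and 6·y_cotton + 2·y_labor = 38.
This yields shadow prices y_cotton = 5, y_labor = 4.
Shadow price of cotton = 5.

5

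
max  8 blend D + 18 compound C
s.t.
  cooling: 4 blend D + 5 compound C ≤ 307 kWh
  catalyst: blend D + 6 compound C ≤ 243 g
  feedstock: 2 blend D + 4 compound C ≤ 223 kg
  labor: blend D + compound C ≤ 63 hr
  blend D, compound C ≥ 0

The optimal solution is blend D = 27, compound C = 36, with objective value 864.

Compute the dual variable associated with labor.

Check each constraint at x*: cooling 288/307 (slack 19); catalyst 243/243 (tight); feedstock 198/223 (slack 25); labor 63/63 (tight).
Slack constraints have shadow price 0 (complementary slackness).
Dual feasibility on the basic columns requires 1·y_catalyst + 1·y_labor = 8, 6·y_catalyst + 1·y_labor = 18.
→ y_catalyst = 2 and y_labor = 6.
Shadow price of labor = 6.

6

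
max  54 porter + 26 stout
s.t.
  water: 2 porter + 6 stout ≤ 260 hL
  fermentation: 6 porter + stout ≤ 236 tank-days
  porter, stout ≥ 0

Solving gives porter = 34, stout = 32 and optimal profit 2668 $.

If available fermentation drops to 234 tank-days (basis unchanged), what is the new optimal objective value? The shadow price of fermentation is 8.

2652

Δb = -2, so new z* = 2668 + (8)·(-2) = 2668 − 16 = 2652.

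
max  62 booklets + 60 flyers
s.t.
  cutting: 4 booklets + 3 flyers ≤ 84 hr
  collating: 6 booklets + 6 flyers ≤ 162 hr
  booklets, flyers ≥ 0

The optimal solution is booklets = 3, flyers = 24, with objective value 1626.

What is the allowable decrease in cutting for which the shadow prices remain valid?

Binding constraints: cutting, collating. The basis is B = [[4,3],[6,6]] with det 6.
Per unit decrease in cutting, x* moves by d = (-1, 1).
The basis stays optimal until booklets reaches 0; allowable decrease = 3 hr.

3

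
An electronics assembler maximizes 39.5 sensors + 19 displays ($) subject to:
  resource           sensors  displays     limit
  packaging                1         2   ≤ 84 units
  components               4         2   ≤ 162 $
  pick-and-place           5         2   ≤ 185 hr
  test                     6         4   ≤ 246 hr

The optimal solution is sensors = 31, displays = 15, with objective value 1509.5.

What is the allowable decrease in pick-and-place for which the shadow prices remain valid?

23

Binding constraints: pick-and-place, test. The basis is B = [[5,2],[6,4]] with det 8.
Per unit decrease in pick-and-place, x* moves by d = (-0.5, 0.75).
The basis stays optimal until packaging becomes binding; allowable decrease = 23 hr.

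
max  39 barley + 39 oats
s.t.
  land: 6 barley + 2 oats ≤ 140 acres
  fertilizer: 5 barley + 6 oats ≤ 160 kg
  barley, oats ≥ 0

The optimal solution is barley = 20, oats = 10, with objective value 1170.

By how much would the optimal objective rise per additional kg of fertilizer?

6

At the optimum: land uses 140 of 140 (binding); fertilizer uses 160 of 160 (binding).
From A_Bᵀ y = c: 6·y_land + 5·y_fertilizer = 39; 2·y_land + 6·y_fertilizer = 39.
→ y_land = 1.5 and y_fertilizer = 6.
Shadow price of fertilizer = 6.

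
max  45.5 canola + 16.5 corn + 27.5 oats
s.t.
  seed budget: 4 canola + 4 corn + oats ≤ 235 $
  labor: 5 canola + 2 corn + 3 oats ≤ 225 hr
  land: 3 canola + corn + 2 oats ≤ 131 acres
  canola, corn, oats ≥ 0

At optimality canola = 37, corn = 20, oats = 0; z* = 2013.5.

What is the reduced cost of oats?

Check each constraint at x*: seed budget 228/235 (slack 7); labor 225/225 (tight); land 131/131 (tight).
Since seed budget is not tight, its dual is 0.
The binding rows give the dual system: 5·y_labor + 3·y_land = 45.5 and 2·y_labor + 1·y_land = 16.5.
This yields shadow prices y_labor = 4, y_land = 8.5.
Reduced cost of oats: c₃ − yᵀa₃ = 27.5 − (4·3 + 8.5·2) = 27.5 − 29 = -1.5.

-1.5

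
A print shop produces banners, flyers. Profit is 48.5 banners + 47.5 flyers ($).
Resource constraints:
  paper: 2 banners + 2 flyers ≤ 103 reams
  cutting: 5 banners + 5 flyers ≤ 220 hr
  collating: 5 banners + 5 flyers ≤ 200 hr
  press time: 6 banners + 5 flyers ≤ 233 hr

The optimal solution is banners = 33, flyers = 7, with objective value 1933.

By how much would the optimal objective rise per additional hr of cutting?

Binding: collating and press time. Non-binding: paper (23 unused), cutting (20 unused).
Slack constraints have shadow price 0 (complementary slackness).
From A_Bᵀ y = c: 5·y_collating + 6·y_press time = 48.5; 5·y_collating + 5·y_press time = 47.5.
This yields shadow prices y_collating = 8.5, y_press time = 1.
Shadow price of cutting = 0.

0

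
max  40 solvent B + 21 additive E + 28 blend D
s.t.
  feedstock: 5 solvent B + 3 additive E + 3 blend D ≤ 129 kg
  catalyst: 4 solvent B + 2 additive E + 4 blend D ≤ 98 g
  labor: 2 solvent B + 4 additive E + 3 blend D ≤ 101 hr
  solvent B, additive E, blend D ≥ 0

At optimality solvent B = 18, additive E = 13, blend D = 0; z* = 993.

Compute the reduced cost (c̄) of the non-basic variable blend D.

Check each constraint at x*: feedstock 129/129 (tight); catalyst 98/98 (tight); labor 88/101 (slack 13).
Slack constraints have shadow price 0 (complementary slackness).
Dual feasibility on the basic columns requires 5·y_feedstock + 4·y_catalyst = 40, 3·y_feedstock + 2·y_catalyst = 21.
This yields shadow prices y_feedstock = 2, y_catalyst = 7.5.
Reduced cost of blend D: c₃ − yᵀa₃ = 28 − (2·3 + 7.5·4) = 28 − 36 = -8.

-8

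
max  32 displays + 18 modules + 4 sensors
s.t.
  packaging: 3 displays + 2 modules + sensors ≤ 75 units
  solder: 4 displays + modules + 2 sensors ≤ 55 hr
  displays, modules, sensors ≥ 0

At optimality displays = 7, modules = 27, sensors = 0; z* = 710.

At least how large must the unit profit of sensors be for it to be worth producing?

At the optimum: packaging uses 75 of 75 (binding); solder uses 55 of 55 (binding).
From A_Bᵀ y = c: 3·y_packaging + 4·y_solder = 32; 2·y_packaging + 1·y_solder = 18.
Solving: y_packaging = 8, y_solder = 2.
sensors enters the basis when its profit ≥ yᵀa₃ = 8·1 + 2·2 = 12.

12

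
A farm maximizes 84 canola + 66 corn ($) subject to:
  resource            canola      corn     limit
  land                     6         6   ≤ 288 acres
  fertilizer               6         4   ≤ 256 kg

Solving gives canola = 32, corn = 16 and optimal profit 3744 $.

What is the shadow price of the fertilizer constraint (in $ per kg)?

9

Both land and fertilizer are binding at x*.
From A_Bᵀ y = c: 6·y_land + 6·y_fertilizer = 84; 6·y_land + 4·y_fertilizer = 66.
This yields shadow prices y_land = 5, y_fertilizer = 9.
Shadow price of fertilizer = 9.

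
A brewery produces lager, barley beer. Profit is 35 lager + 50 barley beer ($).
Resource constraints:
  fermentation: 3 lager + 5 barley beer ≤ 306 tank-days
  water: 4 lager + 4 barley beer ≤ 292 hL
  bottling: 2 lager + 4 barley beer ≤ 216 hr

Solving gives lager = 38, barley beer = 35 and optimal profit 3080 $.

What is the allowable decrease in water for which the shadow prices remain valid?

Binding constraints: water, bottling. The basis is B = [[4,4],[2,4]] with det 8.
Per unit decrease in water, x* moves by d = (-0.5, 0.25).
The basis stays optimal until lager reaches 0; allowable decrease = 76 hL.

76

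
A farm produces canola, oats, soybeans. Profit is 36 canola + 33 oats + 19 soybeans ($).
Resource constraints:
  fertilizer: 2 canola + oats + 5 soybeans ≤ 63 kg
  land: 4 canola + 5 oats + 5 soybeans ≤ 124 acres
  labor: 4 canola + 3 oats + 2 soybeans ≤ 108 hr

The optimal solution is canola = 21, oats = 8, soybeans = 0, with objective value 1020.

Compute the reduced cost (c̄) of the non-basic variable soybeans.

-8

Check each constraint at x*: fertilizer 50/63 (slack 13); land 124/124 (tight); labor 108/108 (tight).
Slack constraints have shadow price 0 (complementary slackness).
The binding rows give the dual system: 4·y_land + 4·y_labor = 36 and 5·y_land + 3·y_labor = 33.
→ y_land = 3 and y_labor = 6.
Reduced cost of soybeans: c₃ − yᵀa₃ = 19 − (3·5 + 6·2) = 19 − 27 = -8.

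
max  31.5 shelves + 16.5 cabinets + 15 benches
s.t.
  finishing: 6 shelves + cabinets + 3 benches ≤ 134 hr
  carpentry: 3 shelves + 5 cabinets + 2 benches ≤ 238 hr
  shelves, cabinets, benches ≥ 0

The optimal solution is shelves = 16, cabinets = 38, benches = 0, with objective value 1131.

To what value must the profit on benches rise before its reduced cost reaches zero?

17

Check each constraint at x*: finishing 134/134 (tight); carpentry 238/238 (tight).
From A_Bᵀ y = c: 6·y_finishing + 3·y_carpentry = 31.5; 1·y_finishing + 5·y_carpentry = 16.5.
Solving: y_finishing = 4, y_carpentry = 2.5.
benches enters the basis when its profit ≥ yᵀa₃ = 4·3 + 2.5·2 = 17.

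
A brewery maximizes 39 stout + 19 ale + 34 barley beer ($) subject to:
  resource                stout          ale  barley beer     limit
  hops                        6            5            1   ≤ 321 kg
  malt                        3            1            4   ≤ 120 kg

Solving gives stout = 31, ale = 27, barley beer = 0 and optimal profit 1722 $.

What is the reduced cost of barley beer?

-4

Check each constraint at x*: hops 321/321 (tight); malt 120/120 (tight).
Dual feasibility on the basic columns requires 6·y_hops + 3·y_malt = 39, 5·y_hops + 1·y_malt = 19.
→ y_hops = 2 and y_malt = 9.
Reduced cost of barley beer: c₃ − yᵀa₃ = 34 − (2·1 + 9·4) = 34 − 38 = -4.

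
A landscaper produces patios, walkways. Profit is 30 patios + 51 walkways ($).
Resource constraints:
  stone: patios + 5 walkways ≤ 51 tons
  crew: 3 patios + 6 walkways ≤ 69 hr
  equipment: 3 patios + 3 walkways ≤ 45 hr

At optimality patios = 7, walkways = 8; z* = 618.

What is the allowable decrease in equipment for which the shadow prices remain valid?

Binding constraints: crew, equipment. The basis is B = [[3,6],[3,3]] with det -9.
Per unit decrease in equipment, x* moves by d = (-0.6667, 0.3333).
The basis stays optimal until stone becomes binding; allowable decrease = 4 hr.

4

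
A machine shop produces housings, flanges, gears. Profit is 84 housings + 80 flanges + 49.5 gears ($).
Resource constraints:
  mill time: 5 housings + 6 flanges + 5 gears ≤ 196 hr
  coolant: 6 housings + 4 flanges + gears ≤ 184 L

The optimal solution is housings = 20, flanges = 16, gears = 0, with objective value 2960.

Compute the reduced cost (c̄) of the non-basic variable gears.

Both mill time and coolant are binding at x*.
The binding rows give the dual system: 5·y_mill time + 6·y_coolant = 84 and 6·y_mill time + 4·y_coolant = 80.
→ y_mill time = 9 and y_coolant = 6.5.
Reduced cost of gears: c₃ − yᵀa₃ = 49.5 − (9·5 + 6.5·1) = 49.5 − 51.5 = -2.

-2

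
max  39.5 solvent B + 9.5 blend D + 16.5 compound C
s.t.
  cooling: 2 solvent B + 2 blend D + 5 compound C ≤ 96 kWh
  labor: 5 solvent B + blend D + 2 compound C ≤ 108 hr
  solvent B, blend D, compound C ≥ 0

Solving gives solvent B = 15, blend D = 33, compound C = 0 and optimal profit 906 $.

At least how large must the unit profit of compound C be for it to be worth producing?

20

At the optimum: cooling uses 96 of 96 (binding); labor uses 108 of 108 (binding).
From A_Bᵀ y = c: 2·y_cooling + 5·y_labor = 39.5; 2·y_cooling + 1·y_labor = 9.5.
This yields shadow prices y_cooling = 1, y_labor = 7.5.
compound C enters the basis when its profit ≥ yᵀa₃ = 1·5 + 7.5·2 = 20.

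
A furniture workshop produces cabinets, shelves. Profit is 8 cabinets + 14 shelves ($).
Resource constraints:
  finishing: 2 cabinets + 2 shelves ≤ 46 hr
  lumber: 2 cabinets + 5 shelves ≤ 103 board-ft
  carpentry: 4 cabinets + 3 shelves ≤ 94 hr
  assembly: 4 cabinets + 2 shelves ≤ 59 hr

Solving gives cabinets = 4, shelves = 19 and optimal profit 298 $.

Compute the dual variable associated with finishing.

2

At the optimum: finishing uses 46 of 46 (binding); lumber uses 103 of 103 (binding); carpentry uses 73 of 94 (slack = 21); assembly uses 54 of 59 (slack = 5).
By complementary slackness, y = 0 for the non-binding constraints.
The binding rows give the dual system: 2·y_finishing + 2·y_lumber = 8 and 2·y_finishing + 5·y_lumber = 14.
Solving: y_finishing = 2, y_lumber = 2.
Shadow price of finishing = 2.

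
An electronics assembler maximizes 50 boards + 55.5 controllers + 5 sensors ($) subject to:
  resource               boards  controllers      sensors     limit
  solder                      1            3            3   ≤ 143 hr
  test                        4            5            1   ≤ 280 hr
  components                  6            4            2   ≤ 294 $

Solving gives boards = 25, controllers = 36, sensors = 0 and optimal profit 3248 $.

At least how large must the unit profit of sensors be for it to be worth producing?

At the optimum: solder uses 133 of 143 (slack = 10); test uses 280 of 280 (binding); components uses 294 of 294 (binding).
Since solder is not tight, its dual is 0.
From A_Bᵀ y = c: 4·y_test + 6·y_components = 50; 5·y_test + 4·y_components = 55.5.
Solving: y_test = 9.5, y_components = 2.
sensors enters the basis when its profit ≥ yᵀa₃ = 9.5·1 + 2·2 = 13.5.

13.5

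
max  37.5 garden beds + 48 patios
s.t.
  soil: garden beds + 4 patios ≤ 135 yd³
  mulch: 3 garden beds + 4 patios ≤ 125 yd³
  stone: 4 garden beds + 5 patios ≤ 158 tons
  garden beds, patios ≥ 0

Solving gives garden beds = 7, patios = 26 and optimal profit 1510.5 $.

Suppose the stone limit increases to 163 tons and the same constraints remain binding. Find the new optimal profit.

At the optimum: soil uses 111 of 135 (slack = 24); mulch uses 125 of 125 (binding); stone uses 158 of 158 (binding).
Since soil is not tight, its dual is 0.
From A_Bᵀ y = c: 3·y_mulch + 4·y_stone = 37.5; 4·y_mulch + 5·y_stone = 48.
→ y_mulch = 4.5 and y_stone = 6.
Δz = y_stone·Δb = 6 × (5) = 30, so new z* = 1510.5 + 30 = 1540.5.

1540.5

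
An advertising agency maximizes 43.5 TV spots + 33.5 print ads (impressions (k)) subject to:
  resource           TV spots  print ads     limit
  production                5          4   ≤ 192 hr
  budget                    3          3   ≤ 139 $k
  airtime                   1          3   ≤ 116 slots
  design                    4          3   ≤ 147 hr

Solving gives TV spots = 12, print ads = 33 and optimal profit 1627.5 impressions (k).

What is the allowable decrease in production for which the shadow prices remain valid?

Binding constraints: production, design. The basis is B = [[5,4],[4,3]] with det -1.
Per unit decrease in production, x* moves by d = (3, -4).
The basis stays optimal until print ads reaches 0; allowable decrease = 8.25 hr.

8.25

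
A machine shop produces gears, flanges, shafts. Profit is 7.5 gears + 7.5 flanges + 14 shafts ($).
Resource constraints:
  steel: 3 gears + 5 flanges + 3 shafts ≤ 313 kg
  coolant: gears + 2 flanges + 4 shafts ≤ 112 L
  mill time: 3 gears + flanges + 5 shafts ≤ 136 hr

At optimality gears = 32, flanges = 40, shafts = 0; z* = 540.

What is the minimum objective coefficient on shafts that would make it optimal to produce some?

Binding: coolant and mill time. Non-binding: steel (17 unused).
Slack constraints have shadow price 0 (complementary slackness).
From A_Bᵀ y = c: 1·y_coolant + 3·y_mill time = 7.5; 2·y_coolant + 1·y_mill time = 7.5.
→ y_coolant = 3 and y_mill time = 1.5.
shafts enters the basis when its profit ≥ yᵀa₃ = 3·4 + 1.5·5 = 19.5.

19.5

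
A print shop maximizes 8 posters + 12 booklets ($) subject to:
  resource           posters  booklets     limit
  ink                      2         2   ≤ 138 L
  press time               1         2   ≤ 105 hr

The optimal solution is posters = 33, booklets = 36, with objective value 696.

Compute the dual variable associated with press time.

4

Both ink and press time are binding at x*.
Dual feasibility on the basic columns requires 2·y_ink + 1·y_press time = 8, 2·y_ink + 2·y_press time = 12.
→ y_ink = 2 and y_press time = 4.
Shadow price of press time = 4.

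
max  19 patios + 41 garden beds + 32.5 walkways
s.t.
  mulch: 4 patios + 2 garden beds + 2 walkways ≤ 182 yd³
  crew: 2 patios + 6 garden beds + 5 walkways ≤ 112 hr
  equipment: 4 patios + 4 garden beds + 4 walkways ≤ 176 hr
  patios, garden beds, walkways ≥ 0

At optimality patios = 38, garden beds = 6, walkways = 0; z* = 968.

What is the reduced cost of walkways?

-3

Binding: crew and equipment. Non-binding: mulch (18 unused).
Since mulch is not tight, its dual is 0.
From A_Bᵀ y = c: 2·y_crew + 4·y_equipment = 19; 6·y_crew + 4·y_equipment = 41.
This yields shadow prices y_crew = 5.5, y_equipment = 2.
Reduced cost of walkways: c₃ − yᵀa₃ = 32.5 − (5.5·5 + 2·4) = 32.5 − 35.5 = -3.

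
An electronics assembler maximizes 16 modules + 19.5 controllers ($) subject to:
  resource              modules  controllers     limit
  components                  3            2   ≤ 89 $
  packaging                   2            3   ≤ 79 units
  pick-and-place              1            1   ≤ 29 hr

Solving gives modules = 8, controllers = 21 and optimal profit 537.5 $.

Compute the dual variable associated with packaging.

Binding: packaging and pick-and-place. Non-binding: components (23 unused).
Since components is not tight, its dual is 0.
From A_Bᵀ y = c: 2·y_packaging + 1·y_pick-and-place = 16; 3·y_packaging + 1·y_pick-and-place = 19.5.
Solving: y_packaging = 3.5, y_pick-and-place = 9.
Shadow price of packaging = 3.5.

3.5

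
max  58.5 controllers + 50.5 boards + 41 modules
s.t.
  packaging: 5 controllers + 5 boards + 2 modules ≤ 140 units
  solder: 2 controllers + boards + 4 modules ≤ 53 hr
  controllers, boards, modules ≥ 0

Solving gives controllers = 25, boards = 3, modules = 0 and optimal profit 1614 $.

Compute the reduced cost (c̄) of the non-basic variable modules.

Check each constraint at x*: packaging 140/140 (tight); solder 53/53 (tight).
The binding rows give the dual system: 5·y_packaging + 2·y_solder = 58.5 and 5·y_packaging + 1·y_solder = 50.5.
This yields shadow prices y_packaging = 8.5, y_solder = 8.
Reduced cost of modules: c₃ − yᵀa₃ = 41 − (8.5·2 + 8·4) = 41 − 49 = -8.

-8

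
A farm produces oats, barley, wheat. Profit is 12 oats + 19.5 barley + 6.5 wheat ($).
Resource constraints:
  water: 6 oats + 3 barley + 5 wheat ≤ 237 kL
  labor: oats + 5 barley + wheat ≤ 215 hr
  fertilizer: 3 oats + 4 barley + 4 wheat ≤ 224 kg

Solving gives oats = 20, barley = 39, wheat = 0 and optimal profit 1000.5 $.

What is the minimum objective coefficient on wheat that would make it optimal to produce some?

10.5

At the optimum: water uses 237 of 237 (binding); labor uses 215 of 215 (binding); fertilizer uses 216 of 224 (slack = 8).
Since fertilizer is not tight, its dual is 0.
From A_Bᵀ y = c: 6·y_water + 1·y_labor = 12; 3·y_water + 5·y_labor = 19.5.
Solving: y_water = 1.5, y_labor = 3.
wheat enters the basis when its profit ≥ yᵀa₃ = 1.5·5 + 3·1 = 10.5.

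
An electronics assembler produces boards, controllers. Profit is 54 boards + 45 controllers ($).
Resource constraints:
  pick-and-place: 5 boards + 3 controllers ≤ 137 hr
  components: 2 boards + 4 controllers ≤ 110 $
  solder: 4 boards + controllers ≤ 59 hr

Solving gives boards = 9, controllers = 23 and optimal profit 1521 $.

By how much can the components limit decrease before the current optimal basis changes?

80.5

Binding constraints: components, solder. The basis is B = [[2,4],[4,1]] with det -14.
Per unit decrease in components, x* moves by d = (0.0714, -0.2857).
The basis stays optimal until controllers reaches 0; allowable decrease = 80.5 $.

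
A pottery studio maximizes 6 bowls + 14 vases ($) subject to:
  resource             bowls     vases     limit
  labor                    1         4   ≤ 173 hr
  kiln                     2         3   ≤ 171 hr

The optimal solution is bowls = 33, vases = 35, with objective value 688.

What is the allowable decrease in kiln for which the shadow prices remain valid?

Binding constraints: labor, kiln. The basis is B = [[1,4],[2,3]] with det -5.
Per unit decrease in kiln, x* moves by d = (-0.8, 0.2).
The basis stays optimal until bowls reaches 0; allowable decrease = 41.25 hr.

41.25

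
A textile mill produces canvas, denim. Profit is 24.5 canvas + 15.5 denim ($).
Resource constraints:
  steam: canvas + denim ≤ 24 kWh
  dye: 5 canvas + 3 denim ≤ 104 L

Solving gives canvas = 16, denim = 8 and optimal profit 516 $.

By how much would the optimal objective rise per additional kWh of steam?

Both steam and dye are binding at x*.
Dual feasibility on the basic columns requires 1·y_steam + 5·y_dye = 24.5, 1·y_steam + 3·y_dye = 15.5.
This yields shadow prices y_steam = 2, y_dye = 4.5.
Shadow price of steam = 2.

2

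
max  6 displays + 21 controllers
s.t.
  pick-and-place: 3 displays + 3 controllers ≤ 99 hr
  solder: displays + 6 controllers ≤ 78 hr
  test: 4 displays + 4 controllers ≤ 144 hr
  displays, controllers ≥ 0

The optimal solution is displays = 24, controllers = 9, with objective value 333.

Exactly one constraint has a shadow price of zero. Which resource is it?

test

pick-and-place: 99/99 (binding)
solder: 78/78 (binding)
test: 132/144 (slack 12)
By complementary slackness, a constraint with positive slack has shadow price 0 → test.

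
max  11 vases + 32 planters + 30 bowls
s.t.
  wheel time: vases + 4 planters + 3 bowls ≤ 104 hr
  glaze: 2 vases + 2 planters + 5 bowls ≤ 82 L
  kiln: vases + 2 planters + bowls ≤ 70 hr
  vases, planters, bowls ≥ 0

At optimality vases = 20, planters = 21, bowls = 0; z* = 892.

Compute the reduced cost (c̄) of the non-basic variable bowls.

-1

At the optimum: wheel time uses 104 of 104 (binding); glaze uses 82 of 82 (binding); kiln uses 62 of 70 (slack = 8).
Since kiln is not tight, its dual is 0.
From A_Bᵀ y = c: 1·y_wheel time + 2·y_glaze = 11; 4·y_wheel time + 2·y_glaze = 32.
This yields shadow prices y_wheel time = 7, y_glaze = 2.
Reduced cost of bowls: c₃ − yᵀa₃ = 30 − (7·3 + 2·5) = 30 − 31 = -1.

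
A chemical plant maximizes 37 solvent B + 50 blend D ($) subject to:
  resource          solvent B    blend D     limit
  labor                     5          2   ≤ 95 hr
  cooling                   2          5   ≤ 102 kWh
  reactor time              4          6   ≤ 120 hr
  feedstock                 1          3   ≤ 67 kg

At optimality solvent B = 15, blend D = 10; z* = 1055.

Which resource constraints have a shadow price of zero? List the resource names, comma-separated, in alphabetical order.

labor: 95/95 (binding)
cooling: 80/102 (slack 22)
reactor time: 120/120 (binding)
feedstock: 45/67 (slack 22)
By complementary slackness, a constraint with positive slack has shadow price 0 → cooling, feedstock.

cooling, feedstock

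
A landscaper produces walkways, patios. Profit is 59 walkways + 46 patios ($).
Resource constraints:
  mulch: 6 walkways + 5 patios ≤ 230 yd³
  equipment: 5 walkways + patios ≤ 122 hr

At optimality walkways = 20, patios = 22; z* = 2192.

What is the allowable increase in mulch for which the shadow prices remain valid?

380

Binding constraints: mulch, equipment. The basis is B = [[6,5],[5,1]] with det -19.
Per unit increase in mulch, x* moves by d = (-0.0526, 0.2632).
The basis stays optimal until walkways reaches 0; allowable increase = 380 yd³.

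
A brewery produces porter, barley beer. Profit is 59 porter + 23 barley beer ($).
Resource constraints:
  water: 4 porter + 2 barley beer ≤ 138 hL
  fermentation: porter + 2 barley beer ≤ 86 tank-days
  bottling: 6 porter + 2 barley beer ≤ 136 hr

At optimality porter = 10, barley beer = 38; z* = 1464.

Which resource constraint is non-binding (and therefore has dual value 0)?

water: 116/138 (slack 22)
fermentation: 86/86 (binding)
bottling: 136/136 (binding)
By complementary slackness, a constraint with positive slack has shadow price 0 → water.

water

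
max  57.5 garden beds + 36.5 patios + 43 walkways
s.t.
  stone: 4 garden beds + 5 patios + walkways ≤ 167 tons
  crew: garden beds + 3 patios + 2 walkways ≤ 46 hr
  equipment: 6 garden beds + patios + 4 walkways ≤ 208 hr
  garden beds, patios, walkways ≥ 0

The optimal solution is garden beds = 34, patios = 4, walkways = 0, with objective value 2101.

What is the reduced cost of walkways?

Check each constraint at x*: stone 156/167 (slack 11); crew 46/46 (tight); equipment 208/208 (tight).
Slack constraints have shadow price 0 (complementary slackness).
The binding rows give the dual system: 1·y_crew + 6·y_equipment = 57.5 and 3·y_crew + 1·y_equipment = 36.5.
Solving: y_crew = 9.5, y_equipment = 8.
Reduced cost of walkways: c₃ − yᵀa₃ = 43 − (9.5·2 + 8·4) = 43 − 51 = -8.

-8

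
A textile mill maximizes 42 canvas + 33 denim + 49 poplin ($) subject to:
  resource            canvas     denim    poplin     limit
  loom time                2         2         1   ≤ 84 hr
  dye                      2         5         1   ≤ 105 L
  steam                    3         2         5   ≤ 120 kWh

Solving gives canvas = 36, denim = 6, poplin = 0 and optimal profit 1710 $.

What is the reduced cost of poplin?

Check each constraint at x*: loom time 84/84 (tight); dye 102/105 (slack 3); steam 120/120 (tight).
Slack constraints have shadow price 0 (complementary slackness).
The binding rows give the dual system: 2·y_loom time + 3·y_steam = 42 and 2·y_loom time + 2·y_steam = 33.
This yields shadow prices y_loom time = 7.5, y_steam = 9.
Reduced cost of poplin: c₃ − yᵀa₃ = 49 − (7.5·1 + 9·5) = 49 − 52.5 = -3.5.

-3.5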